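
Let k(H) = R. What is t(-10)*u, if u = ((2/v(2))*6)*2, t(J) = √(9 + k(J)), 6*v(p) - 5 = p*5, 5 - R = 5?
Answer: 144/5 ≈ 28.800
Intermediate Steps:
R = 0 (R = 5 - 1*5 = 5 - 5 = 0)
k(H) = 0
v(p) = ⅚ + 5*p/6 (v(p) = ⅚ + (p*5)/6 = ⅚ + (5*p)/6 = ⅚ + 5*p/6)
t(J) = 3 (t(J) = √(9 + 0) = √9 = 3)
u = 48/5 (u = ((2/(⅚ + (⅚)*2))*6)*2 = ((2/(⅚ + 5/3))*6)*2 = ((2/(5/2))*6)*2 = ((2*(⅖))*6)*2 = ((⅘)*6)*2 = (24/5)*2 = 48/5 ≈ 9.6000)
t(-10)*u = 3*(48/5) = 144/5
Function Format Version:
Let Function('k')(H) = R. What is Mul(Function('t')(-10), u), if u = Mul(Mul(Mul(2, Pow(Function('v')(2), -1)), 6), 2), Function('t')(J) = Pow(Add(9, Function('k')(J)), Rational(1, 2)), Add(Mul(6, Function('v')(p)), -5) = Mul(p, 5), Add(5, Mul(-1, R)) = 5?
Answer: Rational(144, 5) ≈ 28.800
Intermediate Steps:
R = 0 (R = Add(5, Mul(-1, 5)) = Add(5, -5) = 0)
Function('k')(H) = 0
Function('v')(p) = Add(Rational(5, 6), Mul(Rational(5, 6), p)) (Function('v')(p) = Add(Rational(5, 6), Mul(Rational(1, 6), Mul(p, 5))) = Add(Rational(5, 6), Mul(Rational(1, 6), Mul(5, p))) = Add(Rational(5, 6), Mul(Rational(5, 6), p)))
Function('t')(J) = 3 (Function('t')(J) = Pow(Add(9, 0), Rational(1, 2)) = Pow(9, Rational(1, 2)) = 3)
u = Rational(48, 5) (u = Mul(Mul(Mul(2, Pow(Add(Rational(5, 6), Mul(Rational(5, 6), 2)), -1)), 6), 2) = Mul(Mul(Mul(2, Pow(Add(Rational(5, 6), Rational(5, 3)), -1)), 6), 2) = Mul(Mul(Mul(2, Pow(Rational(5, 2), -1)), 6), 2) = Mul(Mul(Mul(2, Rational(2, 5)), 6), 2) = Mul(Mul(Rational(4, 5), 6), 2) = Mul(Rational(24, 5), 2) = Rational(48, 5) ≈ 9.6000)
Mul(Function('t')(-10), u) = Mul(3, Rational(48, 5)) = Rational(144, 5)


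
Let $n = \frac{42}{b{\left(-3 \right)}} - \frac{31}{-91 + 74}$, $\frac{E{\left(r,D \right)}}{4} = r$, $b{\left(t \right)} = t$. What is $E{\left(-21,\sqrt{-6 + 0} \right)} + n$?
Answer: $- \frac{1635}{17} \approx -96.177$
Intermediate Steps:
$E{\left(r,D \right)} = 4 r$
$n = - \frac{207}{17}$ ($n = \frac{42}{-3} - \frac{31}{-91 + 74} = 42 \left(- \frac{1}{3}\right) - \frac{31}{-17} = -14 - - \frac{31}{17} = -14 + \frac{31}{17} = - \frac{207}{17} \approx -12.176$)
$E{\left(-21,\sqrt{-6 + 0} \right)} + n = 4 \left(-21\right) - \frac{207}{17} = -84 - \frac{207}{17} = - \frac{1635}{17}$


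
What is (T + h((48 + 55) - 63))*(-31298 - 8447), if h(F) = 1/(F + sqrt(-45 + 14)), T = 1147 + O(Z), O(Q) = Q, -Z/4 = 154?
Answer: 39745*(-531*sqrt(31) + 21241*I)/(sqrt(31) - 40*I) ≈ -2.1106e+7 + 135.68*I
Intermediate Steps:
Z = -616 (Z = -4*154 = -616)
T = 531 (T = 1147 - 616 = 531)
h(F) = 1/(F + I*sqrt(31)) (h(F) = 1/(F + sqrt(-31)) = 1/(F + I*sqrt(31)))
(T + h((48 + 55) - 63))*(-31298 - 8447) = (531 + 1/(((48 + 55) - 63) + I*sqrt(31)))*(-31298 - 8447) = (531 + 1/((103 - 63) + I*sqrt(31)))*(-39745) = (531 + 1/(40 + I*sqrt(31)))*(-39745) = -21104595 - 39745/(40 + I*sqrt(31))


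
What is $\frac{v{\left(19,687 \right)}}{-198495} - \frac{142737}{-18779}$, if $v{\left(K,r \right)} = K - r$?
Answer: $\frac{28345125187}{3727537605} \approx 7.6042$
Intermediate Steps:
$\frac{v{\left(19,687 \right)}}{-198495} - \frac{142737}{-18779} = \frac{19 - 687}{-198495} - \frac{142737}{-18779} = \left(19 - 687\right) \left(- \frac{1}{198495}\right) - - \frac{142737}{18779} = \left(-668\right) \left(- \frac{1}{198495}\right) + \frac{142737}{18779} = \frac{668}{198495} + \frac{142737}{18779} = \frac{28345125187}{3727537605}$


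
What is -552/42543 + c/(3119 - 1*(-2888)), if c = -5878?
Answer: -84461206/85185267 ≈ -0.99150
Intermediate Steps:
-552/42543 + c/(3119 - 1*(-2888)) = -552/42543 - 5878/(3119 - 1*(-2888)) = -552*1/42543 - 5878/(3119 + 2888) = -184/14181 - 5878/6007 = -84461206/85185267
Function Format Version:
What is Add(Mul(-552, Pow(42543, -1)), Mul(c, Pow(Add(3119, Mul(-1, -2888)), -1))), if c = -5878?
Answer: Rational(-84461206, 85185267) ≈ -0.99150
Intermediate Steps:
Add(Mul(-552, Pow(42543, -1)), Mul(c, Pow(Add(3119, Mul(-1, -2888)), -1))) = Add(Mul(-552, Pow(42543, -1)), Mul(-5878, Pow(Add(3119, Mul(-1, -2888)), -1))) = Add(Mul(-552, Rational(1, 42543)), Mul(-5878, Pow(Add(3119, 2888), -1))) = Add(Rational(-184, 14181), Mul(-5878, Pow(6007, -1))) = Add(Rational(-184, 14181), Mul(-5878, Rational(1, 6007))) = Add(Rational(-184, 14181), Rational(-5878, 6007)) = Rational(-84461206, 85185267)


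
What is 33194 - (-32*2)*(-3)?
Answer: 33002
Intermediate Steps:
33194 - (-32*2)*(-3) = 33194 - (-64)*(-3) = 33194 - 1*192 = 33194 - 192 = 33002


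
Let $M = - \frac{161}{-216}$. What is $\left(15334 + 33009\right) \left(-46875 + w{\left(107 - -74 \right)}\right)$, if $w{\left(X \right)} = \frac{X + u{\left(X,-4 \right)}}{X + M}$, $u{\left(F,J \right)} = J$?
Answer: $- \frac{88957580703549}{39257} \approx -2.266 \cdot 10^{9}$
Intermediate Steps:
$M = \frac{161}{216}$ ($M = \left(-161\right) \left(- \frac{1}{216}\right) = \frac{161}{216} \approx 0.74537$)
$w{\left(X \right)} = \frac{-4 + X}{\frac{161}{216} + X}$ ($w{\left(X \right)} = \frac{X - 4}{X + \frac{161}{216}} = \frac{-4 + X}{\frac{161}{216} + X}$)
$\left(15334 + 33009\right) \left(-46875 + w{\left(107 - -74 \right)}\right) = \left(15334 + 33009\right) \left(-46875 + \frac{216 \left(-4 + \left(107 - -74\right)\right)}{161 + 216 \left(107 - -74\right)}\right) = 48343 \left(-46875 + \frac{216 \left(-4 + \left(107 + 74\right)\right)}{161 + 216 \left(107 + 74\right)}\right) = 48343 \left(-46875 + \frac{216 \left(-4 + 181\right)}{161 + 216 \cdot 181}\right) = 48343 \left(-46875 + 216 \frac{1}{161 + 39096} \cdot 177\right) = 48343 \left(-46875 + 216 \cdot \frac{1}{39257} \cdot 177\right) = 48343 \left(-46875 + \frac{38232}{39257}\right) = 48343 \left(- \frac{1840133643}{39257}\right) = - \frac{88957580703549}{39257}$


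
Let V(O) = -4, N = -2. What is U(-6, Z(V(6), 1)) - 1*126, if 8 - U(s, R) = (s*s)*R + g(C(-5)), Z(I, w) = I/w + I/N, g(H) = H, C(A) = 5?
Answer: -51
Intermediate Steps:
Z(I, w) = -I/2 + I/w (Z(I, w) = I/w + I/(-2) = I/w + I*(-½) = I/w - I/2 = -I/2 + I/w)
U(s, R) = 3 - R*s² (U(s, R) = 8 - ((s*s)*R + 5) = 8 - (s²*R + 5) = 8 - (R*s² + 5) = 8 - (5 + R*s²) = 8 + (-5 - R*s²) = 3 - R*s²)
U(-6, Z(V(6), 1)) - 1*126 = (3 - 1*(-½*(-4) - 4/1)*(-6)²) - 1*126 = (3 - 1*(2 - 4*1)*36) - 126 = (3 - 1*(2 - 4)*36) - 126 = (3 - 1*(-2)*36) - 126 = (3 + 72) - 126 = 75 - 126 = -51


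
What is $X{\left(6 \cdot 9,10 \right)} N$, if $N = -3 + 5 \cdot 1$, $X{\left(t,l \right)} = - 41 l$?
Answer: $-820$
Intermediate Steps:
$N = 2$ ($N = -3 + 5 = 2$)
$X{\left(6 \cdot 9,10 \right)} N = \left(-41\right) 10 \cdot 2 = \left(-410\right) 2 = -820$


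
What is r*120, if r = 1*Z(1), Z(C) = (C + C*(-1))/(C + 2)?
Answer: 0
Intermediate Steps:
Z(C) = 0 (Z(C) = (C - C)/(2 + C) = 0/(2 + C) = 0)
r = 0 (r = 1*0 = 0)
r*120 = 0*120 = 0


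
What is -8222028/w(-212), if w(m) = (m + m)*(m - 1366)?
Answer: -685169/55756 ≈ -12.289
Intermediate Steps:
w(m) = 2*m*(-1366 + m) (w(m) = (2*m)*(-1366 + m) = 2*m*(-1366 + m))
-8222028/w(-212) = -8222028*(-1/(424*(-1366 - 212))) = -8222028/(2*(-212)*(-1578)) = -8222028/669072 = -8222028*1/669072 = -685169/55756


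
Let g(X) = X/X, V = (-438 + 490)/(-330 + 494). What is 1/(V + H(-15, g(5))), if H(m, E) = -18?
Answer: -41/725 ≈ -0.056552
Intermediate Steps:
V = 13/41 (V = 52/164 = 52*(1/164) = 13/41 ≈ 0.31707)
g(X) = 1
1/(V + H(-15, g(5))) = 1/(13/41 - 18) = 1/(-725/41) = -41/725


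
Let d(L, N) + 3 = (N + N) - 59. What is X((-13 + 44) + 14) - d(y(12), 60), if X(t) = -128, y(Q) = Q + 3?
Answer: -186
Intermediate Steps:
y(Q) = 3 + Q
d(L, N) = -62 + 2*N (d(L, N) = -3 + ((N + N) - 59) = -3 + (2*N - 59) = -3 + (-59 + 2*N) = -62 + 2*N)
X((-13 + 44) + 14) - d(y(12), 60) = -128 - (-62 + 2*60) = -128 - (-62 + 120) = -128 - 1*58 = -128 - 58 = -186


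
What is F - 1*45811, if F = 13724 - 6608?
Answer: -38695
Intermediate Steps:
F = 7116
F - 1*45811 = 7116 - 1*45811 = 7116 - 45811 = -38695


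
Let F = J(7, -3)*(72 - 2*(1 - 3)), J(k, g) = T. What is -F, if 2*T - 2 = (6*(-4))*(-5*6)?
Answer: -27436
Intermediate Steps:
T = 361 (T = 1 + ((6*(-4))*(-5*6))/2 = 1 + (-24*(-30))/2 = 1 + (½)*720 = 1 + 360 = 361)
J(k, g) = 361
F = 27436 (F = 361*(72 - 2*(1 - 3)) = 361*(72 - 2*(-2)) = 361*(72 + 4) = 361*76 = 27436)
-F = -1*27436 = -27436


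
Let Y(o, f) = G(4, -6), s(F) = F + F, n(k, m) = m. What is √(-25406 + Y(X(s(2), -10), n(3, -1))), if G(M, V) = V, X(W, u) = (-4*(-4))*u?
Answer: 2*I*√6353 ≈ 159.41*I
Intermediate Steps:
s(F) = 2*F
X(W, u) = 16*u
Y(o, f) = -6
√(-25406 + Y(X(s(2), -10), n(3, -1))) = √(-25406 - 6) = √(-25412) = 2*I*√6353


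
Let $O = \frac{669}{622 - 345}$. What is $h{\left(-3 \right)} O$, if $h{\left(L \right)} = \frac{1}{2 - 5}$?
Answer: $- \frac{223}{277} \approx -0.80505$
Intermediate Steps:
$h{\left(L \right)} = - \frac{1}{3}$ ($h{\left(L \right)} = \frac{1}{-3} = - \frac{1}{3}$)
$O = \frac{669}{277}$ ($O = \frac{669}{622 - 345} = \frac{669}{277} \approx 2.4152$)
$h{\left(-3 \right)} O = \left(- \frac{1}{3}\right) \frac{669}{277} = - \frac{223}{277}$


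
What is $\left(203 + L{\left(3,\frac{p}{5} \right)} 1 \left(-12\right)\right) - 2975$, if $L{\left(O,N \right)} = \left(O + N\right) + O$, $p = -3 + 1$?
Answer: $- \frac{14196}{5} \approx -2839.2$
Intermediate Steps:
$p = -2$
$L{\left(O,N \right)} = N + 2 O$ ($L{\left(O,N \right)} = \left(N + O\right) + O = N + 2 O$)
$\left(203 + L{\left(3,\frac{p}{5} \right)} 1 \left(-12\right)\right) - 2975 = \left(203 + \left(- \frac{2}{5} + 2 \cdot 3\right) 1 \left(-12\right)\right) - 2975 = \left(203 + \left(\left(-2\right) \frac{1}{5} + 6\right) 1 \left(-12\right)\right) - 2975 = \left(203 + \left(- \frac{2}{5} + 6\right) 1 \left(-12\right)\right) - 2975 = \left(203 + \frac{28}{5} \cdot 1 \left(-12\right)\right) - 2975 = \left(203 + \frac{28}{5} \left(-12\right)\right) - 2975 = \left(203 - \frac{336}{5}\right) - 2975 = \frac{679}{5} - 2975 = - \frac{14196}{5}$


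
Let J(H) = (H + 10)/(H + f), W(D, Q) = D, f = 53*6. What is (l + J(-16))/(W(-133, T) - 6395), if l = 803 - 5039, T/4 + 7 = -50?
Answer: 213213/328576 ≈ 0.64890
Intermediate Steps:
T = -228 (T = -28 + 4*(-50) = -28 - 200 = -228)
l = -4236
f = 318
J(H) = (10 + H)/(318 + H) (J(H) = (H + 10)/(H + 318) = (10 + H)/(318 + H))
(l + J(-16))/(W(-133, T) - 6395) = (-4236 + (10 - 16)/(318 - 16))/(-133 - 6395) = (-4236 - 6/302)/(-6528) = (-4236 + (1/302)*(-6))*(-1/6528) = (-4236 - 3/151)*(-1/6528) = -639639/151*(-1/6528) = 213213/328576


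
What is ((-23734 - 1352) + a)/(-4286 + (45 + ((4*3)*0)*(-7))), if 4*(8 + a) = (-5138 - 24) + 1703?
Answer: 103835/16964 ≈ 6.1209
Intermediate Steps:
a = -3491/4 (a = -8 + ((-5138 - 24) + 1703)/4 = -8 + (-5162 + 1703)/4 = -8 + (1/4)*(-3459) = -8 - 3459/4 = -3491/4 ≈ -872.75)
((-23734 - 1352) + a)/(-4286 + (45 + ((4*3)*0)*(-7))) = ((-23734 - 1352) - 3491/4)/(-4286 + (45 + ((4*3)*0)*(-7))) = (-25086 - 3491/4)/(-4286 + (45 + (12*0)*(-7))) = -103835/(4*(-4286 + (45 + 0*(-7)))) = -103835/(4*(-4286 + (45 + 0))) = -103835/(4*(-4286 + 45)) = -103835/4/(-4241) = -103835/4*(-1/4241) = 103835/16964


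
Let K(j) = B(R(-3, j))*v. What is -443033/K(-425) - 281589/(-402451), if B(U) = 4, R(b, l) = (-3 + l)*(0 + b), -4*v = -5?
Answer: -25471095134/287465 ≈ -88606.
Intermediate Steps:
v = 5/4 (v = -¼*(-5) = 5/4 ≈ 1.2500)
R(b, l) = b*(-3 + l) (R(b, l) = (-3 + l)*b = b*(-3 + l))
K(j) = 5 (K(j) = 4*(5/4) = 5)
-443033/K(-425) - 281589/(-402451) = -443033/5 - 281589/(-402451) = -443033*⅕ - 281589*(-1/402451) = -443033/5 + 40227/57493 = -25471095134/287465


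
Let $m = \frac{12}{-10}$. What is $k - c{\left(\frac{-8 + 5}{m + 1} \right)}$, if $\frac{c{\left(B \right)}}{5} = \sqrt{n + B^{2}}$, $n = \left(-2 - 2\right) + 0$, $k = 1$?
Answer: $1 - 5 \sqrt{221} \approx -73.33$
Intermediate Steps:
$m = - \frac{6}{5}$ ($m = 12 \left(- \frac{1}{10}\right) = - \frac{6}{5} \approx -1.2$)
$n = -4$ ($n = -4 + 0 = -4$)
$c{\left(B \right)} = 5 \sqrt{-4 + B^{2}}$
$k - c{\left(\frac{-8 + 5}{m + 1} \right)} = 1 - 5 \sqrt{-4 + \left(\frac{-8 + 5}{- \frac{6}{5} + 1}\right)^{2}} = 1 - 5 \sqrt{-4 + \left(- \frac{3}{- \frac{1}{5}}\right)^{2}} = 1 - 5 \sqrt{-4 + \left(\left(-3\right) \left(-5\right)\right)^{2}} = 1 - 5 \sqrt{-4 + 15^{2}} = 1 - 5 \sqrt{-4 + 225} = 1 - 5 \sqrt{221}$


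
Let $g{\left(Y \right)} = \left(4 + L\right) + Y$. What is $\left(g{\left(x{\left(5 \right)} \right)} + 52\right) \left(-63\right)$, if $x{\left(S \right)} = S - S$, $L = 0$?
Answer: $-3528$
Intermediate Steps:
$x{\left(S \right)} = 0$
$g{\left(Y \right)} = 4 + Y$ ($g{\left(Y \right)} = \left(4 + 0\right) + Y = 4 + Y$)
$\left(g{\left(x{\left(5 \right)} \right)} + 52\right) \left(-63\right) = \left(\left(4 + 0\right) + 52\right) \left(-63\right) = \left(4 + 52\right) \left(-63\right) = 56 \left(-63\right) = -3528$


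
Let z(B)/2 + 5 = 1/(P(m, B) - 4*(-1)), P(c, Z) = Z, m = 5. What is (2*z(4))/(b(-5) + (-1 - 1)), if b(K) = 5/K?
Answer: 13/2 ≈ 6.5000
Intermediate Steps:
z(B) = -10 + 2/(4 + B) (z(B) = -10 + 2/(B - 4*(-1)) = -10 + 2/(B + 4) = -10 + 2/(4 + B))
(2*z(4))/(b(-5) + (-1 - 1)) = (2*(2*(-19 - 5*4)/(4 + 4)))/(5/(-5) + (-1 - 1)) = (2*(2*(-19 - 20)/8))/(5*(-1/5) - 2) = (2*(2*(1/8)*(-39)))/(-1 - 2) = (2*(-39/4))/(-3) = -39/2*(-1/3) = 13/2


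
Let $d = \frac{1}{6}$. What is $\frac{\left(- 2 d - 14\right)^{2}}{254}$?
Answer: $\frac{1849}{2286} \approx 0.80884$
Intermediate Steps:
$d = \frac{1}{6} \approx 0.16667$
$\frac{\left(- 2 d - 14\right)^{2}}{254} = \frac{\left(\left(-2\right) \frac{1}{6} - 14\right)^{2}}{254} = \left(- \frac{1}{3} - 14\right)^{2} \cdot \frac{1}{254} = \left(- \frac{43}{3}\right)^{2} \cdot \frac{1}{254} = \frac{1849}{9} \cdot \frac{1}{254} = \frac{1849}{2286}$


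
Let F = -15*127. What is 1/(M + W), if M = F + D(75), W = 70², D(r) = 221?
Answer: 1/3216 ≈ 0.00031095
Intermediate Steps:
F = -1905
W = 4900
M = -1684 (M = -1905 + 221 = -1684)
1/(M + W) = 1/(-1684 + 4900) = 1/3216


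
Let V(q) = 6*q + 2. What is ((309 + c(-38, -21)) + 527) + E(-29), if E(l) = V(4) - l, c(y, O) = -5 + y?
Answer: 848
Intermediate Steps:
V(q) = 2 + 6*q
E(l) = 26 - l (E(l) = (2 + 6*4) - l = (2 + 24) - l = 26 - l)
((309 + c(-38, -21)) + 527) + E(-29) = ((309 + (-5 - 38)) + 527) + (26 - 1*(-29)) = ((309 - 43) + 527) + (26 + 29) = (266 + 527) + 55 = 793 + 55 = 848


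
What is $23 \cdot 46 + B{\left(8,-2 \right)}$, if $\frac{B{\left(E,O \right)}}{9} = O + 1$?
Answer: $1049$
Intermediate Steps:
$B{\left(E,O \right)} = 9 + 9 O$ ($B{\left(E,O \right)} = 9 \left(O + 1\right) = 9 \left(1 + O\right) = 9 + 9 O$)
$23 \cdot 46 + B{\left(8,-2 \right)} = 23 \cdot 46 + \left(9 + 9 \left(-2\right)\right) = 1058 + \left(9 - 18\right) = 1058 - 9 = 1049$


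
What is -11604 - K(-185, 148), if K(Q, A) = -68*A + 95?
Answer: -1635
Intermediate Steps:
K(Q, A) = 95 - 68*A
-11604 - K(-185, 148) = -11604 - (95 - 68*148) = -11604 - (95 - 10064) = -11604 - 1*(-9969) = -11604 + 9969 = -1635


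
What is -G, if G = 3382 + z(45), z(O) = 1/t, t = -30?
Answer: -101459/30 ≈ -3382.0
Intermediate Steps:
z(O) = -1/30 (z(O) = 1/(-30) = -1/30)
G = 101459/30 (G = 3382 - 1/30 = 101459/30 ≈ 3382.0)
-G = -1*101459/30 = -101459/30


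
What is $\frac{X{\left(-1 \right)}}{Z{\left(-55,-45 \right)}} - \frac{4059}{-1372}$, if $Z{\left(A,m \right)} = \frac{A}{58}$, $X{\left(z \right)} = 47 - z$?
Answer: $- \frac{3596403}{75460} \approx -47.66$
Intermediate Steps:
$Z{\left(A,m \right)} = \frac{A}{58}$ ($Z{\left(A,m \right)} = A \frac{1}{58} = \frac{A}{58}$)
$\frac{X{\left(-1 \right)}}{Z{\left(-55,-45 \right)}} - \frac{4059}{-1372} = \frac{47 - -1}{\frac{1}{58} \left(-55\right)} - \frac{4059}{-1372} = \frac{47 + 1}{- \frac{55}{58}} - - \frac{4059}{1372} = 48 \left(- \frac{58}{55}\right) + \frac{4059}{1372} = - \frac{2784}{55} + \frac{4059}{1372} = - \frac{3596403}{75460}$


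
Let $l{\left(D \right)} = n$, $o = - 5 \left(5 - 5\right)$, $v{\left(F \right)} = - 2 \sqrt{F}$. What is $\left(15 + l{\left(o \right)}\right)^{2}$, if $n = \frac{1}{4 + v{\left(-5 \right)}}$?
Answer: $\frac{- 779 i + 3660 \sqrt{5}}{4 \left(- i + 4 \sqrt{5}\right)} \approx 228.33 + 3.7544 i$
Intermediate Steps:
$o = 0$ ($o = \left(-5\right) 0 = 0$)
$n = \frac{1}{4 - 2 i \sqrt{5}}$ ($n = \frac{1}{4 - 2 \sqrt{-5}} = \frac{1}{4 - 2 i \sqrt{5}} \approx 0.11111 + 0.12423 i$)
$l{\left(D \right)} = \frac{1}{9} + \frac{i \sqrt{5}}{18}$
$\left(15 + l{\left(o \right)}\right)^{2} = \left(15 + \left(\frac{1}{9} + \frac{i \sqrt{5}}{18}\right)\right)^{2} = \left(\frac{136}{9} + \frac{i \sqrt{5}}{18}\right)^{2}$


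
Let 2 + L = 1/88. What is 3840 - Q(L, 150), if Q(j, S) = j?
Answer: 338095/88 ≈ 3842.0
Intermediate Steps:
L = -175/88 (L = -2 + 1/88 = -175/88 ≈ -1.9886)
3840 - Q(L, 150) = 3840 - 1*(-175/88) = 3840 + 175/88 = 338095/88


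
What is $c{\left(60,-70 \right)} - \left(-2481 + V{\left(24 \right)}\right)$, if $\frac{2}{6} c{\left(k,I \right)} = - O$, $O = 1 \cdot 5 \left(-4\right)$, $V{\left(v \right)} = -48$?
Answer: $2589$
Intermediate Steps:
$O = -20$ ($O = 5 \left(-4\right) = -20$)
$c{\left(k,I \right)} = 60$ ($c{\left(k,I \right)} = 3 \left(\left(-1\right) \left(-20\right)\right) = 3 \cdot 20 = 60$)
$c{\left(60,-70 \right)} - \left(-2481 + V{\left(24 \right)}\right) = 60 - \left(-2481 - 48\right) = 60 - -2529 = 60 + 2529 = 2589$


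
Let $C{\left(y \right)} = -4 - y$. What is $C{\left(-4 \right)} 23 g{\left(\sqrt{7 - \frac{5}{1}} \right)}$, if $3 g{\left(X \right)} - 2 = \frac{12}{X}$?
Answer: $0$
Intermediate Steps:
$g{\left(X \right)} = \frac{2}{3} + \frac{4}{X}$ ($g{\left(X \right)} = \frac{2}{3} + \frac{12 \frac{1}{X}}{3} = \frac{2}{3} + \frac{4}{X}$)
$C{\left(-4 \right)} 23 g{\left(\sqrt{7 - \frac{5}{1}} \right)} = \left(-4 - -4\right) 23 \left(\frac{2}{3} + \frac{4}{\sqrt{7 - \frac{5}{1}}}\right) = \left(-4 + 4\right) 23 \left(\frac{2}{3} + \frac{4}{\sqrt{7 - 5}}\right) = 0 \cdot 23 \left(\frac{2}{3} + \frac{4}{\sqrt{7 - 5}}\right) = 0 \left(\frac{2}{3} + \frac{4}{\sqrt{2}}\right) = 0 \left(\frac{2}{3} + 4 \frac{\sqrt{2}}{2}\right) = 0 \left(\frac{2}{3} + 2 \sqrt{2}\right) = 0$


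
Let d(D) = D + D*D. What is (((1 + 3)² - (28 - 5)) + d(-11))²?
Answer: 10609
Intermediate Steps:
d(D) = D + D²
(((1 + 3)² - (28 - 5)) + d(-11))² = (((1 + 3)² - (28 - 5)) - 11*(1 - 11))² = ((4² - 1*23) - 11*(-10))² = ((16 - 23) + 110)² = (-7 + 110)² = 103² = 10609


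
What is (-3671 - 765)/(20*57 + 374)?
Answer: -2218/757 ≈ -2.9300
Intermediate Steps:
(-3671 - 765)/(20*57 + 374) = -4436/(1140 + 374) = -4436/1514 = -4436*1/1514 = -2218/757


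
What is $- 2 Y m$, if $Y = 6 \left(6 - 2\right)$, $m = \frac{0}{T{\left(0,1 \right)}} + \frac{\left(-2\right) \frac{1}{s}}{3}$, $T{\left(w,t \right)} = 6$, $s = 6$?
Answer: $\frac{16}{3} \approx 5.3333$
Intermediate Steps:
$m = - \frac{1}{9}$ ($m = \frac{0}{6} + \frac{\left(-2\right) \frac{1}{6}}{3} = 0 \cdot \frac{1}{6} + \left(-2\right) \frac{1}{6} \cdot \frac{1}{3} = 0 - \frac{1}{9} = - \frac{1}{9} \approx -0.11111$)
$Y = 24$ ($Y = 6 \cdot 4 = 24$)
$- 2 Y m = \left(-2\right) 24 \left(- \frac{1}{9}\right) = \left(-48\right) \left(- \frac{1}{9}\right) = \frac{16}{3}$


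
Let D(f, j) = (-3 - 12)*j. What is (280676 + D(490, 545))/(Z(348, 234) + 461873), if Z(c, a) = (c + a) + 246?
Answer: 272501/462701 ≈ 0.58894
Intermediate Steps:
Z(c, a) = 246 + a + c (Z(c, a) = (a + c) + 246 = 246 + a + c)
D(f, j) = -15*j
(280676 + D(490, 545))/(Z(348, 234) + 461873) = (280676 - 15*545)/((246 + 234 + 348) + 461873) = (280676 - 8175)/(828 + 461873) = 272501/462701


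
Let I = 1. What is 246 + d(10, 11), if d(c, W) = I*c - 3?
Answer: 253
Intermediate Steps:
d(c, W) = -3 + c (d(c, W) = 1*c - 3 = c - 3 = -3 + c)
246 + d(10, 11) = 246 + (-3 + 10) = 246 + 7 = 253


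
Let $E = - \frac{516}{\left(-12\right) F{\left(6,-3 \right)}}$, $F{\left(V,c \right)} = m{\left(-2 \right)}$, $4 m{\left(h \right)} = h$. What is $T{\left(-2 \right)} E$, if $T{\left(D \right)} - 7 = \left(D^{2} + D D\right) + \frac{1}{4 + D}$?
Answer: $-1333$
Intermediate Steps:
$m{\left(h \right)} = \frac{h}{4}$
$F{\left(V,c \right)} = - \frac{1}{2}$ ($F{\left(V,c \right)} = \frac{1}{4} \left(-2\right) = - \frac{1}{2}$)
$T{\left(D \right)} = 7 + \frac{1}{4 + D} + 2 D^{2}$ ($T{\left(D \right)} = 7 + \left(\left(D^{2} + D D\right) + \frac{1}{4 + D}\right) = 7 + \left(\left(D^{2} + D^{2}\right) + \frac{1}{4 + D}\right) = 7 + \left(2 D^{2} + \frac{1}{4 + D}\right) = 7 + \left(\frac{1}{4 + D} + 2 D^{2}\right) = 7 + \frac{1}{4 + D} + 2 D^{2}$)
$E = -86$ ($E = - \frac{516}{\left(-12\right) \left(- \frac{1}{2}\right)} = - \frac{516}{6} = \left(-516\right) \frac{1}{6} = -86$)
$T{\left(-2 \right)} E = \frac{29 + 2 \left(-2\right)^{3} + 7 \left(-2\right) + 8 \left(-2\right)^{2}}{4 - 2} \left(-86\right) = \frac{29 + 2 \left(-8\right) - 14 + 8 \cdot 4}{2} \left(-86\right) = \frac{29 - 16 - 14 + 32}{2} \left(-86\right) = \frac{1}{2} \cdot 31 \left(-86\right) = \frac{31}{2} \left(-86\right) = -1333$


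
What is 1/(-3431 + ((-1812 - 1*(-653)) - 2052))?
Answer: -1/6642 ≈ -0.00015056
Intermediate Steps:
1/(-3431 + ((-1812 - 1*(-653)) - 2052)) = 1/(-3431 + ((-1812 + 653) - 2052)) = 1/(-3431 + (-1159 - 2052)) = 1/(-3431 - 3211) = 1/(-6642) = -1/6642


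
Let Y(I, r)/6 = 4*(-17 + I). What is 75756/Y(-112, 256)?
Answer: -6313/258 ≈ -24.469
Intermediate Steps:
Y(I, r) = -408 + 24*I (Y(I, r) = 6*(4*(-17 + I)) = 6*(-68 + 4*I) = -408 + 24*I)
75756/Y(-112, 256) = 75756/(-408 + 24*(-112)) = 75756/(-408 - 2688) = 75756/(-3096) = 75756*(-1/3096) = -6313/258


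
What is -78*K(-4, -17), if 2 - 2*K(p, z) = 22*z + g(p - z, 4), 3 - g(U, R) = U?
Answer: -15054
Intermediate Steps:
g(U, R) = 3 - U
K(p, z) = -½ + p/2 - 23*z/2 (K(p, z) = 1 - (22*z + (3 - (p - z)))/2 = 1 - (22*z + (3 + (z - p)))/2 = 1 - (22*z + (3 + z - p))/2 = 1 - (3 - p + 23*z)/2 = 1 + (-3/2 + p/2 - 23*z/2) = -½ + p/2 - 23*z/2)
-78*K(-4, -17) = -78*(-½ + (½)*(-4) - 23/2*(-17)) = -78*(-½ - 2 + 391/2) = -78*193 = -15054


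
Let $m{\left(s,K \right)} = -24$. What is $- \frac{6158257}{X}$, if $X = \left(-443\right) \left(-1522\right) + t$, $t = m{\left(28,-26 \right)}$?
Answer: $- \frac{6158257}{674222} \approx -9.1339$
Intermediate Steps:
$t = -24$
$X = 674222$ ($X = \left(-443\right) \left(-1522\right) - 24 = 674246 - 24 = 674222$)
$- \frac{6158257}{X} = - \frac{6158257}{674222}$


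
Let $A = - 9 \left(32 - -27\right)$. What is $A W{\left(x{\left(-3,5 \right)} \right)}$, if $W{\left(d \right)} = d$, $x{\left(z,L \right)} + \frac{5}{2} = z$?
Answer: $\frac{5841}{2} \approx 2920.5$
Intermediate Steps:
$x{\left(z,L \right)} = - \frac{5}{2} + z$
$A = -531$ ($A = - 9 \left(32 + 27\right) = \left(-9\right) 59 = -531$)
$A W{\left(x{\left(-3,5 \right)} \right)} = - 531 \left(- \frac{5}{2} - 3\right) = \left(-531\right) \left(- \frac{11}{2}\right) = \frac{5841}{2}$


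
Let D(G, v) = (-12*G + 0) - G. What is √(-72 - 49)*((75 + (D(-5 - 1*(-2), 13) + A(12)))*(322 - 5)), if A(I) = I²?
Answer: 899646*I ≈ 8.9965e+5*I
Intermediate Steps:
D(G, v) = -13*G (D(G, v) = -12*G - G = -13*G)
√(-72 - 49)*((75 + (D(-5 - 1*(-2), 13) + A(12)))*(322 - 5)) = √(-72 - 49)*((75 + (-13*(-5 - 1*(-2)) + 12²))*(322 - 5)) = √(-121)*((75 + (-13*(-5 + 2) + 144))*317) = (11*I)*((75 + (-13*(-3) + 144))*317) = (11*I)*((75 + (39 + 144))*317) = (11*I)*((75 + 183)*317) = (11*I)*(258*317) = (11*I)*81786 = 899646*I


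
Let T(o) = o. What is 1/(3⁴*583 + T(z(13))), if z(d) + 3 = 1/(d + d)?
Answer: 26/1227721 ≈ 2.1177e-5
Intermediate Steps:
z(d) = -3 + 1/(2*d) (z(d) = -3 + 1/(d + d) = -3 + 1/(2*d))
1/(3⁴*583 + T(z(13))) = 1/(3⁴*583 + (-3 + (½)/13)) = 1/(81*583 + (-3 + (½)*(1/13))) = 1/(47223 + (-3 + 1/26)) = 1/(47223 - 77/26) = 1/(1227721/26) = 26/1227721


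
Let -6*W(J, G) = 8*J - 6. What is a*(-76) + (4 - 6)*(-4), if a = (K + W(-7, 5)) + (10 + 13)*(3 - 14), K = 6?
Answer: 53984/3 ≈ 17995.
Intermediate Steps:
W(J, G) = 1 - 4*J/3 (W(J, G) = -(8*J - 6)/6 = -(-6 + 8*J)/6 = 1 - 4*J/3)
a = -710/3 (a = (6 + (1 - 4/3*(-7))) + (10 + 13)*(3 - 14) = (6 + (1 + 28/3)) + 23*(-11) = (6 + 31/3) - 253 = 49/3 - 253 = -710/3 ≈ -236.67)
a*(-76) + (4 - 6)*(-4) = -710/3*(-76) + (4 - 6)*(-4) = 53960/3 - 2*(-4) = 53960/3 + 8 = 53984/3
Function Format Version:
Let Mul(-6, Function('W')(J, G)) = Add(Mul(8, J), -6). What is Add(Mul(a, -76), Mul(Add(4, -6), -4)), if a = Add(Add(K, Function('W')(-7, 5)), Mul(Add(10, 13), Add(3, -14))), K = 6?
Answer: Rational(53984, 3) ≈ 17995.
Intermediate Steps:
Function('W')(J, G) = Add(1, Mul(Rational(-4, 3), J)) (Function('W')(J, G) = Mul(Rational(-1, 6), Add(Mul(8, J), -6)) = Mul(Rational(-1, 6), Add(-6, Mul(8, J))) = Add(1, Mul(Rational(-4, 3), J)))
a = Rational(-710, 3) (a = Add(Add(6, Add(1, Mul(Rational(-4, 3), -7))), Mul(Add(10, 13), Add(3, -14))) = Add(Add(6, Add(1, Rational(28, 3))), Mul(23, -11)) = Add(Add(6, Rational(31, 3)), -253) = Add(Rational(49, 3), -253) = Rational(-710, 3) ≈ -236.67)
Add(Mul(a, -76), Mul(Add(4, -6), -4)) = Add(Mul(Rational(-710, 3), -76), Mul(Add(4, -6), -4)) = Add(Rational(53960, 3), Mul(-2, -4)) = Add(Rational(53960, 3), 8) = Rational(53984, 3)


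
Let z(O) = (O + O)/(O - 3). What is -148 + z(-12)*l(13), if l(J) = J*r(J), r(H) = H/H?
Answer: -636/5 ≈ -127.20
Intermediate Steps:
r(H) = 1
z(O) = 2*O/(-3 + O) (z(O) = (2*O)/(-3 + O) = 2*O/(-3 + O))
l(J) = J (l(J) = J*1 = J)
-148 + z(-12)*l(13) = -148 + (2*(-12)/(-3 - 12))*13 = -148 + (2*(-12)/(-15))*13 = -148 + (2*(-12)*(-1/15))*13 = -148 + (8/5)*13 = -148 + 104/5 = -636/5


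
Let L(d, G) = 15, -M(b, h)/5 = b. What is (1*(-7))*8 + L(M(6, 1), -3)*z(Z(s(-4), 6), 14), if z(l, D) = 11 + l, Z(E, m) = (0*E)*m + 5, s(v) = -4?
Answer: 184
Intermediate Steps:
M(b, h) = -5*b
Z(E, m) = 5 (Z(E, m) = 0*m + 5 = 0 + 5 = 5)
(1*(-7))*8 + L(M(6, 1), -3)*z(Z(s(-4), 6), 14) = (1*(-7))*8 + 15*(11 + 5) = -7*8 + 15*16 = -56 + 240 = 184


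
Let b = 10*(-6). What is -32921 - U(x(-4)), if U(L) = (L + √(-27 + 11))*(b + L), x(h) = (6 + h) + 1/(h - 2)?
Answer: -1181317/36 + 698*I/3 ≈ -32814.0 + 232.67*I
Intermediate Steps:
b = -60
x(h) = 6 + h + 1/(-2 + h) (x(h) = (6 + h) + 1/(-2 + h) = 6 + h + 1/(-2 + h))
U(L) = (-60 + L)*(L + 4*I) (U(L) = (L + √(-27 + 11))*(-60 + L) = (L + √(-16))*(-60 + L) = (L + 4*I)*(-60 + L) = (-60 + L)*(L + 4*I))
-32921 - U(x(-4)) = -32921 - (((-11 + (-4)² + 4*(-4))/(-2 - 4))² - 240*I + 4*((-11 + (-4)² + 4*(-4))/(-2 - 4))*(-15 + I)) = -32921 - (((-11 + 16 - 16)/(-6))² - 240*I + 4*((-11 + 16 - 16)/(-6))*(-15 + I)) = -32921 - ((-⅙*(-11))² - 240*I + 4*(-⅙*(-11))*(-15 + I)) = -32921 - ((11/6)² - 240*I + 4*(11/6)*(-15 + I)) = -32921 - (121/36 - 240*I + (-110 + 22*I/3)) = -32921 - (-3839/36 - 698*I/3) = -32921 + (3839/36 + 698*I/3) = -1181317/36 + 698*I/3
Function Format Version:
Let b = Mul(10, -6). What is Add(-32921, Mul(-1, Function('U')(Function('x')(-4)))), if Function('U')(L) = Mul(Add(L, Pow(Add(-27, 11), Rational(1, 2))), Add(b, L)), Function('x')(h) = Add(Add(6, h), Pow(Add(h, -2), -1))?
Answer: Add(Rational(-1181317, 36), Mul(Rational(698, 3), I)) ≈ Add(-32814., Mul(232.67, I))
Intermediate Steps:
b = -60
Function('x')(h) = Add(6, h, Pow(Add(-2, h), -1)) (Function('x')(h) = Add(Add(6, h), Pow(Add(-2, h), -1)) = Add(6, h, Pow(Add(-2, h), -1)))
Function('U')(L) = Mul(Add(-60, L), Add(L, Mul(4, I))) (Function('U')(L) = Mul(Add(L, Pow(Add(-27, 11), Rational(1, 2))), Add(-60, L)) = Mul(Add(L, Pow(-16, Rational(1, 2))), Add(-60, L)) = Mul(Add(L, Mul(4, I)), Add(-60, L)) = Mul(Add(-60, L), Add(L, Mul(4, I))))
Add(-32921, Mul(-1, Function('U')(Function('x')(-4)))) = Add(-32921, Mul(-1, Add(Pow(Mul(Pow(Add(-2, -4), -1), Add(-11, Pow(-4, 2), Mul(4, -4))), 2), Mul(-240, I), Mul(4, Mul(Pow(Add(-2, -4), -1), Add(-11, Pow(-4, 2), Mul(4, -4))), Add(-15, I))))) = Add(-32921, Mul(-1, Add(Pow(Mul(Pow(-6, -1), Add(-11, 16, -16)), 2), Mul(-240, I), Mul(4, Mul(Pow(-6, -1), Add(-11, 16, -16)), Add(-15, I))))) = Add(-32921, Mul(-1, Add(Pow(Mul(Rational(-1, 6), -11), 2), Mul(-240, I), Mul(4, Mul(Rational(-1, 6), -11), Add(-15, I))))) = Add(-32921, Mul(-1, Add(Pow(Rational(11, 6), 2), Mul(-240, I), Mul(4, Rational(11, 6), Add(-15, I))))) = Add(-32921, Mul(-1, Add(Rational(121, 36), Mul(-240, I), Add(-110, Mul(Rational(22, 3), I))))) = Add(-32921, Mul(-1, Add(Rational(-3839, 36), Mul(Rational(-698, 3), I)))) = Add(-32921, Add(Rational(3839, 36), Mul(Rational(698, 3), I))) = Add(Rational(-1181317, 36), Mul(Rational(698, 3), I))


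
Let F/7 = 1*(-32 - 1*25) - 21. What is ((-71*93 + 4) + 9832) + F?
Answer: 2687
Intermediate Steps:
F = -546 (F = 7*(1*(-32 - 1*25) - 21) = 7*(1*(-32 - 25) - 21) = 7*(1*(-57) - 21) = 7*(-57 - 21) = 7*(-78) = -546)
((-71*93 + 4) + 9832) + F = ((-71*93 + 4) + 9832) - 546 = ((-6603 + 4) + 9832) - 546 = (-6599 + 9832) - 546 = 3233 - 546 = 2687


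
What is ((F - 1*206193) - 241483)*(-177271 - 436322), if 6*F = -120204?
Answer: 286983582030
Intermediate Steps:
F = -20034 (F = (1/6)*(-120204) = -20034)
((F - 1*206193) - 241483)*(-177271 - 436322) = ((-20034 - 1*206193) - 241483)*(-177271 - 436322) = ((-20034 - 206193) - 241483)*(-613593) = (-226227 - 241483)*(-613593) = -467710*(-613593) = 286983582030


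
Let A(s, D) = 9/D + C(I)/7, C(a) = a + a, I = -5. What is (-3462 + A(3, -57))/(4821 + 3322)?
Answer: -460657/1083019 ≈ -0.42535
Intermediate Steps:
C(a) = 2*a
A(s, D) = -10/7 + 9/D (A(s, D) = 9/D + (2*(-5))/7 = 9/D - 10*1/7 = 9/D - 10/7 = -10/7 + 9/D)
(-3462 + A(3, -57))/(4821 + 3322) = (-3462 + (-10/7 + 9/(-57)))/(4821 + 3322) = (-3462 + (-10/7 + 9*(-1/57)))/8143 = (-3462 + (-10/7 - 3/19))*(1/8143) = (-3462 - 211/133)*(1/8143) = -460657/133*1/8143 = -460657/1083019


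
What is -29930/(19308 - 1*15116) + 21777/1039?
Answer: 30095957/2177744 ≈ 13.820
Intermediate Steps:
-29930/(19308 - 1*15116) + 21777/1039 = -29930/(19308 - 15116) + 21777*(1/1039) = -29930/4192 + 21777/1039 = -29930*1/4192 + 21777/1039 = -14965/2096 + 21777/1039 = 30095957/2177744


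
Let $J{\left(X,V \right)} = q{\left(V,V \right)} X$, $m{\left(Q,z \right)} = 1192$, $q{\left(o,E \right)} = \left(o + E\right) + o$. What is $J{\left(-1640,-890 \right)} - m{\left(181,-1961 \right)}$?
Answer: $4377608$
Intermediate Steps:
$q{\left(o,E \right)} = E + 2 o$ ($q{\left(o,E \right)} = \left(E + o\right) + o = E + 2 o$)
$J{\left(X,V \right)} = 3 V X$ ($J{\left(X,V \right)} = \left(V + 2 V\right) X = 3 V X$)
$J{\left(-1640,-890 \right)} - m{\left(181,-1961 \right)} = 3 \left(-890\right) \left(-1640\right) - 1192 = 4378800 - 1192 = 4377608$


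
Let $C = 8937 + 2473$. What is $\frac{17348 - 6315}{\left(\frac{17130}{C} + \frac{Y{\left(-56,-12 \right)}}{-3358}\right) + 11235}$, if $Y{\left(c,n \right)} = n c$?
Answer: $\frac{21136348387}{21525820416} \approx 0.98191$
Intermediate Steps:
$C = 11410$
$Y{\left(c,n \right)} = c n$
$\frac{17348 - 6315}{\left(\frac{17130}{C} + \frac{Y{\left(-56,-12 \right)}}{-3358}\right) + 11235} = \frac{17348 - 6315}{\left(\frac{17130}{11410} + \frac{\left(-56\right) \left(-12\right)}{-3358}\right) + 11235} = \frac{11033}{\left(17130 \cdot \frac{1}{11410} + 672 \left(- \frac{1}{3358}\right)\right) + 11235} = \frac{11033}{\left(\frac{1713}{1141} - \frac{336}{1679}\right) + 11235} = \frac{11033}{\frac{2492751}{1915739} + 11235} = \frac{11033}{\frac{21525820416}{1915739}} = 11033 \cdot \frac{1915739}{21525820416} = \frac{21136348387}{21525820416}$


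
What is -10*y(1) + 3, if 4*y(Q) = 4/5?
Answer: 1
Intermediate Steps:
y(Q) = ⅕ (y(Q) = (4/5)/4 = (4*(⅕))/4 = (¼)*(⅘) = ⅕)
-10*y(1) + 3 = -10*⅕ + 3 = -2 + 3 = 1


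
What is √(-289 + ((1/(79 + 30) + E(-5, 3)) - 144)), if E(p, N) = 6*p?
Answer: I*√5500794/109 ≈ 21.517*I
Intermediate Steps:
√(-289 + ((1/(79 + 30) + E(-5, 3)) - 144)) = √(-289 + ((1/(79 + 30) + 6*(-5)) - 144)) = √(-289 + ((1/109 - 30) - 144)) = √(-289 + (-3269/109 - 144)) = √(-289 - 18965/109) = √(-50466/109) = I*√5500794/109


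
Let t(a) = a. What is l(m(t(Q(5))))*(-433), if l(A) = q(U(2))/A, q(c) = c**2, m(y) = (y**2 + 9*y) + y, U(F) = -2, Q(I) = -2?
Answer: 433/4 ≈ 108.25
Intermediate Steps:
m(y) = y**2 + 10*y
l(A) = 4/A (l(A) = (-2)**2/A = 4/A)
l(m(t(Q(5))))*(-433) = (4/((-2*(10 - 2))))*(-433) = (4/((-2*8)))*(-433) = (4/(-16))*(-433) = (4*(-1/16))*(-433) = -1/4*(-433) = 433/4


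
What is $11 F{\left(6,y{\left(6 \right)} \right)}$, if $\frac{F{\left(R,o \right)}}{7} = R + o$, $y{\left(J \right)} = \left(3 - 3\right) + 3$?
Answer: $693$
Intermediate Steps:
$y{\left(J \right)} = 3$ ($y{\left(J \right)} = 0 + 3 = 3$)
$F{\left(R,o \right)} = 7 R + 7 o$ ($F{\left(R,o \right)} = 7 \left(R + o\right) = 7 R + 7 o$)
$11 F{\left(6,y{\left(6 \right)} \right)} = 11 \left(7 \cdot 6 + 7 \cdot 3\right) = 11 \left(42 + 21\right) = 11 \cdot 63 = 693$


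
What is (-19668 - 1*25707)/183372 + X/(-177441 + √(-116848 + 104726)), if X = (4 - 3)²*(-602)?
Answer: -2247302584223/9208175772908 + 602*I*√12122/31485320603 ≈ -0.24406 + 2.1051e-6*I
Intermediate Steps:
X = -602 (X = 1²*(-602) = 1*(-602) = -602)
(-19668 - 1*25707)/183372 + X/(-177441 + √(-116848 + 104726)) = (-19668 - 1*25707)/183372 - 602/(-177441 + √(-116848 + 104726)) = (-19668 - 25707)*(1/183372) - 602/(-177441 + √(-12122)) = -45375*1/183372 - 602/(-177441 + I*√12122) = -15125/61124 - 602/(-177441 + I*√12122)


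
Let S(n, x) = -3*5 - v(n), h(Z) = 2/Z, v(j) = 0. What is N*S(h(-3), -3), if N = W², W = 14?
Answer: -2940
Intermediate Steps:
S(n, x) = -15 (S(n, x) = -3*5 - 1*0 = -15 + 0 = -15)
N = 196 (N = 14² = 196)
N*S(h(-3), -3) = 196*(-15) = -2940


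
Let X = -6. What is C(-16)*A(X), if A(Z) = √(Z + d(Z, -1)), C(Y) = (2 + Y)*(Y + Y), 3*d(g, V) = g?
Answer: 896*I*√2 ≈ 1267.1*I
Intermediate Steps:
d(g, V) = g/3
C(Y) = 2*Y*(2 + Y) (C(Y) = (2 + Y)*(2*Y) = 2*Y*(2 + Y))
A(Z) = 2*√3*√Z/3 (A(Z) = √(Z + Z/3) = √(4*Z/3) = 2*√3*√Z/3)
C(-16)*A(X) = (2*(-16)*(2 - 16))*(2*√3*√(-6)/3) = (2*(-16)*(-14))*(2*√3*(I*√6)/3) = 448*(2*I*√2) = 896*I*√2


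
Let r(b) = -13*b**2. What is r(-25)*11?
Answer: -89375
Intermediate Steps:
r(-25)*11 = -13*(-25)**2*11 = -13*625*11 = -8125*11 = -89375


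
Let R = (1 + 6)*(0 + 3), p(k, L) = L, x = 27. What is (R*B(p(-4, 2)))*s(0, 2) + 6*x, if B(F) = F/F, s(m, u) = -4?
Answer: 78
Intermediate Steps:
B(F) = 1
R = 21 (R = 7*3 = 21)
(R*B(p(-4, 2)))*s(0, 2) + 6*x = (21*1)*(-4) + 6*27 = 21*(-4) + 162 = -84 + 162 = 78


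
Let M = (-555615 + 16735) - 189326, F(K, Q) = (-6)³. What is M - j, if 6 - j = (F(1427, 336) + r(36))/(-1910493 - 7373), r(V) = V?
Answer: -698306517706/958933 ≈ -7.2821e+5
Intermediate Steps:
F(K, Q) = -216
M = -728206 (M = -538880 - 189326 = -728206)
j = 5753508/958933 (j = 6 - (-216 + 36)/(-1910493 - 7373) = 6 - (-180)/(-1917866) = 6 - (-180)*(-1)/1917866 = 6 - 1*90/958933 = 6 - 90/958933 = 5753508/958933 ≈ 5.9999)
M - j = -728206 - 1*5753508/958933 = -728206 - 5753508/958933 = -698306517706/958933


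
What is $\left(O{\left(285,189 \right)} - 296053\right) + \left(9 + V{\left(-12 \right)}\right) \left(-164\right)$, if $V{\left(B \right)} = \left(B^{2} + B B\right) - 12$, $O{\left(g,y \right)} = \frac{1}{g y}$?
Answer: $- \frac{18464544944}{53865} \approx -3.4279 \cdot 10^{5}$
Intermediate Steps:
$O{\left(g,y \right)} = \frac{1}{g y}$
$V{\left(B \right)} = -12 + 2 B^{2}$ ($V{\left(B \right)} = \left(B^{2} + B^{2}\right) - 12 = 2 B^{2} - 12 = -12 + 2 B^{2}$)
$\left(O{\left(285,189 \right)} - 296053\right) + \left(9 + V{\left(-12 \right)}\right) \left(-164\right) = \left(\frac{1}{285 \cdot 189} - 296053\right) + \left(9 - \left(12 - 2 \left(-12\right)^{2}\right)\right) \left(-164\right) = \left(\frac{1}{285} \cdot \frac{1}{189} - 296053\right) + \left(9 + \left(-12 + 2 \cdot 144\right)\right) \left(-164\right) = \left(\frac{1}{53865} - 296053\right) + \left(9 + \left(-12 + 288\right)\right) \left(-164\right) = - \frac{15946894844}{53865} + \left(9 + 276\right) \left(-164\right) = - \frac{15946894844}{53865} + 285 \left(-164\right) = - \frac{15946894844}{53865} - 46740 = - \frac{18464544944}{53865}$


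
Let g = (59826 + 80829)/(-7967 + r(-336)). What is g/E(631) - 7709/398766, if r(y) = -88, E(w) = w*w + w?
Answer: -275771938553/14232709815144 ≈ -0.019376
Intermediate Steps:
E(w) = w + w² (E(w) = w² + w = w + w²)
g = -9377/537 (g = (59826 + 80829)/(-7967 - 88) = 140655/(-8055) = 140655*(-1/8055) = -9377/537 ≈ -17.462)
g/E(631) - 7709/398766 = -9377*1/(631*(1 + 631))/537 - 7709/398766 = -9377/(537*(631*632)) - 7709*1/398766 = -9377/537/398792 - 7709/398766 = -9377/537*1/398792 - 7709/398766 = -9377/214151304 - 7709/398766 = -275771938553/14232709815144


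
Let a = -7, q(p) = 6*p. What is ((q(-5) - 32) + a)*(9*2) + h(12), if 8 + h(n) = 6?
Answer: -1244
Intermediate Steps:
h(n) = -2 (h(n) = -8 + 6 = -2)
((q(-5) - 32) + a)*(9*2) + h(12) = ((6*(-5) - 32) - 7)*(9*2) - 2 = ((-30 - 32) - 7)*18 - 2 = (-62 - 7)*18 - 2 = -69*18 - 2 = -1242 - 2 = -1244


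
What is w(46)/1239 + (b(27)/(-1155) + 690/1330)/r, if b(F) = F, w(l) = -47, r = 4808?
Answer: -29437934/778147755 ≈ -0.037831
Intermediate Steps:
w(46)/1239 + (b(27)/(-1155) + 690/1330)/r = -47/1239 + (27/(-1155) + 690/1330)/4808 = -47*1/1239 + (27*(-1/1155) + 690*(1/1330))*(1/4808) = -47/1239 + (-9/385 + 69/133)*(1/4808) = -47/1239 + (3624/7315)*(1/4808) = -47/1239 + 453/4396315 = -29437934/778147755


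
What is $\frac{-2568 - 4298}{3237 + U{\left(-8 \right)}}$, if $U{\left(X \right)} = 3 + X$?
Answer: $- \frac{3433}{1616} \approx -2.1244$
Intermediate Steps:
$\frac{-2568 - 4298}{3237 + U{\left(-8 \right)}} = \frac{-2568 - 4298}{3237 + \left(3 - 8\right)} = - \frac{6866}{3237 - 5} = - \frac{6866}{3232} = \left(-6866\right) \frac{1}{3232} = - \frac{3433}{1616}$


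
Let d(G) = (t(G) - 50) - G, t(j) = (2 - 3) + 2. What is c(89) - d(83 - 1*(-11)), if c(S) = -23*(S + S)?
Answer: -3951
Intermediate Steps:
t(j) = 1 (t(j) = -1 + 2 = 1)
c(S) = -46*S
d(G) = -49 - G (d(G) = (1 - 50) - G = -49 - G)
c(89) - d(83 - 1*(-11)) = -46*89 - (-49 - (83 - 1*(-11))) = -4094 - (-49 - (83 + 11)) = -4094 - (-49 - 1*94) = -4094 - (-49 - 94) = -4094 - 1*(-143) = -4094 + 143 = -3951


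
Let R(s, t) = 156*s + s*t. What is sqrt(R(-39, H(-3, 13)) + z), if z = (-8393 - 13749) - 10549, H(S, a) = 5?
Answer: 3*I*sqrt(4330) ≈ 197.41*I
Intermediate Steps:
z = -32691 (z = -22142 - 10549 = -32691)
sqrt(R(-39, H(-3, 13)) + z) = sqrt(-39*(156 + 5) - 32691) = sqrt(-39*161 - 32691) = sqrt(-6279 - 32691) = sqrt(-38970) = 3*I*sqrt(4330)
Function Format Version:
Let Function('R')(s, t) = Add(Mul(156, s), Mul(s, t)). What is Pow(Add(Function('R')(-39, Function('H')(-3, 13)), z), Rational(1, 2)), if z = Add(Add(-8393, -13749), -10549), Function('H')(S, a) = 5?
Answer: Mul(3, I, Pow(4330, Rational(1, 2))) ≈ Mul(197.41, I)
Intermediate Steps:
z = -32691 (z = Add(-22142, -10549) = -32691)
Pow(Add(Function('R')(-39, Function('H')(-3, 13)), z), Rational(1, 2)) = Pow(Add(Mul(-39, Add(156, 5)), -32691), Rational(1, 2)) = Pow(Add(Mul(-39, 161), -32691), Rational(1, 2)) = Pow(Add(-6279, -32691), Rational(1, 2)) = Pow(-38970, Rational(1, 2)) = Mul(3, I, Pow(4330, Rational(1, 2)))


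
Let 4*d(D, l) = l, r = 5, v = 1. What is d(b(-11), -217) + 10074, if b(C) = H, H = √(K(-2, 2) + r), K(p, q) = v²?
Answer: 40079/4 ≈ 10020.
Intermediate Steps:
K(p, q) = 1 (K(p, q) = 1² = 1)
H = √6 (H = √(1 + 5) = √6 ≈ 2.4495)
b(C) = √6
d(D, l) = l/4
d(b(-11), -217) + 10074 = (¼)*(-217) + 10074 = -217/4 + 10074 = 40079/4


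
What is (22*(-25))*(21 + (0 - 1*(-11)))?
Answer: -17600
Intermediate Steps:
(22*(-25))*(21 + (0 - 1*(-11))) = -550*(21 + (0 + 11)) = -550*(21 + 11) = -550*32 = -17600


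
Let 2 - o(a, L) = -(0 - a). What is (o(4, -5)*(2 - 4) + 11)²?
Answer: 225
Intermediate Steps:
o(a, L) = 2 - a (o(a, L) = 2 - (-1)*(0 - a) = 2 - (-1)*(-a) = 2 - a)
(o(4, -5)*(2 - 4) + 11)² = ((2 - 1*4)*(2 - 4) + 11)² = ((2 - 4)*(-2) + 11)² = (-2*(-2) + 11)² = (4 + 11)² = 15² = 225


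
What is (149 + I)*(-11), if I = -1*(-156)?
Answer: -3355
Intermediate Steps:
I = 156
(149 + I)*(-11) = (149 + 156)*(-11) = 305*(-11) = -3355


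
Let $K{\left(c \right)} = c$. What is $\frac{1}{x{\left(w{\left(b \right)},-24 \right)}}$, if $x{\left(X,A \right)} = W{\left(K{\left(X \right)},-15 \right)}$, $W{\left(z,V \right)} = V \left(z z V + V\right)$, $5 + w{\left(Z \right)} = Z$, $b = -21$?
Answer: $\frac{1}{152325} \approx 6.5649 \cdot 10^{-6}$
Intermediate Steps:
$w{\left(Z \right)} = -5 + Z$
$W{\left(z,V \right)} = V \left(V + V z^{2}\right)$ ($W{\left(z,V \right)} = V \left(z^{2} V + V\right) = V \left(V z^{2} + V\right) = V \left(V + V z^{2}\right)$)
$x{\left(X,A \right)} = 225 + 225 X^{2}$ ($x{\left(X,A \right)} = \left(-15\right)^{2} \left(1 + X^{2}\right) = 225 \left(1 + X^{2}\right) = 225 + 225 X^{2}$)
$\frac{1}{x{\left(w{\left(b \right)},-24 \right)}} = \frac{1}{225 + 225 \left(-5 - 21\right)^{2}} = \frac{1}{225 + 225 \left(-26\right)^{2}} = \frac{1}{225 + 225 \cdot 676} = \frac{1}{225 + 152100} = \frac{1}{152325}$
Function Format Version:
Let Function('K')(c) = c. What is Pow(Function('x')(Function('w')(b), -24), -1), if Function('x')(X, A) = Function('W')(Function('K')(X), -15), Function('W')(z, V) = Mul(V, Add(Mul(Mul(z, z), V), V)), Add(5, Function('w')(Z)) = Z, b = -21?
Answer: Rational(1, 152325) ≈ 6.5649e-6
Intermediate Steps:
Function('w')(Z) = Add(-5, Z)
Function('W')(z, V) = Mul(V, Add(V, Mul(V, Pow(z, 2)))) (Function('W')(z, V) = Mul(V, Add(Mul(Pow(z, 2), V), V)) = Mul(V, Add(Mul(V, Pow(z, 2)), V)) = Mul(V, Add(V, Mul(V, Pow(z, 2)))))
Function('x')(X, A) = Add(225, Mul(225, Pow(X, 2))) (Function('x')(X, A) = Mul(Pow(-15, 2), Add(1, Pow(X, 2))) = Mul(225, Add(1, Pow(X, 2))) = Add(225, Mul(225, Pow(X, 2))))
Pow(Function('x')(Function('w')(b), -24), -1) = Pow(Add(225, Mul(225, Pow(Add(-5, -21), 2))), -1) = Pow(Add(225, Mul(225, Pow(-26, 2))), -1) = Pow(Add(225, Mul(225, 676)), -1) = Pow(Add(225, 152100), -1) = Pow(152325, -1) = Rational(1, 152325)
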